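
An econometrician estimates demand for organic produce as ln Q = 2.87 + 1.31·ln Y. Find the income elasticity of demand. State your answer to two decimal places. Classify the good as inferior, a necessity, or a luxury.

1.31 (luxury)

In a log-linear demand, the coefficient on ln Y is the income elasticity.
So η = 1.31.
η > 1 ⇒ luxury.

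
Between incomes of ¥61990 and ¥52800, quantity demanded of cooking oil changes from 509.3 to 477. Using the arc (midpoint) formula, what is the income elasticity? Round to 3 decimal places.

0.409

ΔQ = 477 − 509.3 = -32.3; midpoint Q̄ = (509.3 + 477)/2 = 493.15.
ΔI = 52800 − 61990 = -9190; midpoint Ī = (61990 + 52800)/2 = 57395.
η = (ΔQ/Q̄) ÷ (ΔI/Ī) = (-32.3/493.15) ÷ (-9190/57395) = 0.409.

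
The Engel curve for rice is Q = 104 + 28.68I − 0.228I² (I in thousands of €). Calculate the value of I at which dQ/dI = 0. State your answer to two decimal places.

dQ/dI = 28.68 − 0.456I.
The good is inferior where dQ/dI < 0. Setting dQ/dI = 0 gives I = 28.68 / 0.456 = 62.89.

62.89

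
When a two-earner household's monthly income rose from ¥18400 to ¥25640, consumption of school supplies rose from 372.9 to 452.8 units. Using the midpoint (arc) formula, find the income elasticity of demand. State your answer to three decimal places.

0.589

ΔQ = 452.8 − 372.9 = 79.9; midpoint Q̄ = (372.9 + 452.8)/2 = 412.85.
ΔI = 25640 − 18400 = 7240; midpoint Ī = (18400 + 25640)/2 = 22020.
η = (ΔQ/Q̄) ÷ (ΔI/Ī) = (79.9/412.85) ÷ (7240/22020) = 0.589.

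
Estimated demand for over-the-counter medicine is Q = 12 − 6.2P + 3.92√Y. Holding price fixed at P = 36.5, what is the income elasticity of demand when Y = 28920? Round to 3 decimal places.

At P = 36.5, Y = 28920: Q = 452.331.
Holding P constant, ∂Q/∂Y = 3.92/(2√Y) = 0.0115254.
η_Y = (∂Q/∂Y)·(Y/Q) = 0.0115254 × (28920/452.331) = 0.737.

0.737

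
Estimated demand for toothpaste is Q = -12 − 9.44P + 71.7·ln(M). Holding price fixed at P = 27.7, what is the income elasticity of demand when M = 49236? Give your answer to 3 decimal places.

At P = 27.7, M = 49236: Q = 501.186.
Holding P constant, ∂Q/∂M = 71.7/M = 0.00145625.
η_M = (∂Q/∂M)·(M/Q) = 0.00145625 × (49236/501.186) = 0.143.

0.143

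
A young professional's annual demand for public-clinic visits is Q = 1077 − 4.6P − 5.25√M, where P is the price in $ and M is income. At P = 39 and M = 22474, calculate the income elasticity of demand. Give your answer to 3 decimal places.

-3.560

At P = 39, M = 22474: Q = 110.555.
Holding P constant, ∂Q/∂M = -5.25/(2√M) = -0.0175101.
η_M = (∂Q/∂M)·(M/Q) = -0.0175101 × (22474/110.555) = -3.560.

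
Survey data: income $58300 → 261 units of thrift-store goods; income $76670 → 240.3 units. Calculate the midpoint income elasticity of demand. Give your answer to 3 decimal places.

ΔQ = 240.3 − 261 = -20.7; midpoint Q̄ = (261 + 240.3)/2 = 250.65.
ΔI = 76670 − 58300 = 18370; midpoint Ī = (58300 + 76670)/2 = 67485.
η = (ΔQ/Q̄) ÷ (ΔI/Ī) = (-20.7/250.65) ÷ (18370/67485) = -0.303.

-0.303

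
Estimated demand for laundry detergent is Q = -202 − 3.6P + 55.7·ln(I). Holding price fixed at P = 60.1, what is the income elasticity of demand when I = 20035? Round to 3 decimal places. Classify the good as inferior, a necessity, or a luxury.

0.418 (necessity)

At P = 60.1, I = 20035: Q = 133.362.
Holding P constant, ∂Q/∂I = 55.7/I = 0.00278013.
η_I = (∂Q/∂I)·(I/Q) = 0.00278013 × (20035/133.362) = 0.418.
Since 0 < η < 1, this is a necessity.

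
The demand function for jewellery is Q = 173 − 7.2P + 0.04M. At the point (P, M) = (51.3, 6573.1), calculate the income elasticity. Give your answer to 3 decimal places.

3.950

At P = 51.3, M = 6573.1: Q = 66.564.
Holding P constant, ∂Q/∂M = 0.04.
η_M = (∂Q/∂M)·(M/Q) = 0.04 × (6573.1/66.564) = 3.950.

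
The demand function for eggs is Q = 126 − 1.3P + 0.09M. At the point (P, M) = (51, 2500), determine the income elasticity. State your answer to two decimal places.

At P = 51, M = 2500: Q = 284.700.
Holding P constant, ∂Q/∂M = 0.09.
η_M = (∂Q/∂M)·(M/Q) = 0.09 × (2500/284.700) = 0.79.

0.79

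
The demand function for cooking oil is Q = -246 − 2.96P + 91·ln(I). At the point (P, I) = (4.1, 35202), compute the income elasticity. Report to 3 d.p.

At P = 4.1, I = 35202: Q = 694.530.
Holding P constant, ∂Q/∂I = 91/I = 0.00258508.
η_I = (∂Q/∂I)·(I/Q) = 0.00258508 × (35202/694.530) = 0.131.

0.131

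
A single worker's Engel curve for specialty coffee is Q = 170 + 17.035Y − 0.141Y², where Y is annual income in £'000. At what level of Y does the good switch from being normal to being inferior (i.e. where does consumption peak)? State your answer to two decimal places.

dQ/dY = 17.035 − 0.282Y.
The good is inferior where dQ/dY < 0. Setting dQ/dY = 0 gives Y = 17.035 / 0.282 = 60.41.

60.41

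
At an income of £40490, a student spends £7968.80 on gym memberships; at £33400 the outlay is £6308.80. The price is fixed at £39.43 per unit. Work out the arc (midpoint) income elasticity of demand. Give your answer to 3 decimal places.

With a constant price, Q₁ = 7968.80/39.43 = 202.100 and Q₂ = 6308.80/39.43 = 160.000 (equivalently, work directly with expenditure since P cancels).
Midpoint %ΔQ = (6308.80 − 7968.80)/7138.80 = -0.23253; midpoint %ΔI = (33400 − 40490)/36945 = -0.19191.
η = -0.23253 / -0.19191 = 1.212.

1.212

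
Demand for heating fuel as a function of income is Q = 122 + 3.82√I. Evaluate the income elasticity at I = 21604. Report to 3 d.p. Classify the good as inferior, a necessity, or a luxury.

0.411 (necessity)

At I = 21604: Q = 683.475.
dQ/dI = 3.82/(2√I) = 0.0129947 at this income.
η = (dQ/dI)·(I/Q) = 0.0129947 × (21604/683.475) = 0.411.
Since 0 < η < 1, the good is a necessity.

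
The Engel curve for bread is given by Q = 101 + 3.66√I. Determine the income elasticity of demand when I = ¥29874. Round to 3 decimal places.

0.431

At I = 29874: Q = 733.598.
dQ/dI = 3.66/(2√I) = 0.0105878 at this income.
η = (dQ/dI)·(I/Q) = 0.0105878 × (29874/733.598) = 0.431.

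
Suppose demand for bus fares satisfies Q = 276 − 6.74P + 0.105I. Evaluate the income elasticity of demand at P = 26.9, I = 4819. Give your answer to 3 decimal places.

At P = 26.9, I = 4819: Q = 600.689.
Holding P constant, ∂Q/∂I = 0.105.
η_I = (∂Q/∂I)·(I/Q) = 0.105 × (4819/600.689) = 0.842.

0.842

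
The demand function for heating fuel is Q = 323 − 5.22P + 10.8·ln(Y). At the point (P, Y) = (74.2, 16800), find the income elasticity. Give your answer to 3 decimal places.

0.265

At P = 74.2, Y = 16800: Q = 40.751.
Holding P constant, ∂Q/∂Y = 10.8/Y = 0.000642857.
η_Y = (∂Q/∂Y)·(Y/Q) = 0.000642857 × (16800/40.751) = 0.265.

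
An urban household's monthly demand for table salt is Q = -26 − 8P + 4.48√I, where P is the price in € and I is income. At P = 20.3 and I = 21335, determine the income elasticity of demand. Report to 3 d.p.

At P = 20.3, I = 21335: Q = 465.971.
Holding P constant, ∂Q/∂I = 4.48/(2√I) = 0.0153356.
η_I = (∂Q/∂I)·(I/Q) = 0.0153356 × (21335/465.971) = 0.702.

0.702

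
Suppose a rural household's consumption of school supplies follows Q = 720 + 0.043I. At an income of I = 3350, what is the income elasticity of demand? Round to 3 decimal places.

At I = 3350: Q = 864.050.
dQ/dI = 0.043.
η = (dQ/dI)·(I/Q) = 0.043 × (3350/864.050) = 0.167.

0.167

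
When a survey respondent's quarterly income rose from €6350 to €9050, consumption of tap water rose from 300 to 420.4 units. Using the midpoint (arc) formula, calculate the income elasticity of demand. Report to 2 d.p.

ΔQ = 420.4 − 300 = 120.4; midpoint Q̄ = (300 + 420.4)/2 = 360.2.
ΔI = 9050 − 6350 = 2700; midpoint Ī = (6350 + 9050)/2 = 7700.
η = (ΔQ/Q̄) ÷ (ΔI/Ī) = (120.4/360.2) ÷ (2700/7700) = 0.95.

0.95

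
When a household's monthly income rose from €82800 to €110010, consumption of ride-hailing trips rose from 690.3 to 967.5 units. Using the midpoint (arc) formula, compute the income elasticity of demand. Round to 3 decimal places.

ΔQ = 967.5 − 690.3 = 277.2; midpoint Q̄ = (690.3 + 967.5)/2 = 828.9.
ΔI = 110010 − 82800 = 27210; midpoint Ī = (82800 + 110010)/2 = 96405.
η = (ΔQ/Q̄) ÷ (ΔI/Ī) = (277.2/828.9) ÷ (27210/96405) = 1.185.

1.185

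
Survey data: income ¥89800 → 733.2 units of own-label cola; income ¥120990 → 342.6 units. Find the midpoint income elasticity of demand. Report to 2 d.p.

ΔQ = 342.6 − 733.2 = -390.6; midpoint Q̄ = (733.2 + 342.6)/2 = 537.9.
ΔI = 120990 − 89800 = 31190; midpoint Ī = (89800 + 120990)/2 = 105395.
η = (ΔQ/Q̄) ÷ (ΔI/Ī) = (-390.6/537.9) ÷ (31190/105395) = -2.45.

-2.45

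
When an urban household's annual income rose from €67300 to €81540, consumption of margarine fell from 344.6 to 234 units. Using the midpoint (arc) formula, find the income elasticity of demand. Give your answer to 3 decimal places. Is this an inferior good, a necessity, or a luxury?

ΔQ = 234 − 344.6 = -110.6; midpoint Q̄ = (344.6 + 234)/2 = 289.3.
ΔI = 81540 − 67300 = 14240; midpoint Ī = (67300 + 81540)/2 = 74420.
η = (ΔQ/Q̄) ÷ (ΔI/Ī) = (-110.6/289.3) ÷ (14240/74420) = -1.998.
η < 0 ⇒ inferior good.

-1.998 (inferior good)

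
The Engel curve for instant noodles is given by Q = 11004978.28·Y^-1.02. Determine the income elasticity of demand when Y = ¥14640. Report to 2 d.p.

-1.02

For Q = A·Y^β the income elasticity is constant and equal to β.
Here β = -1.02, so η = -1.02.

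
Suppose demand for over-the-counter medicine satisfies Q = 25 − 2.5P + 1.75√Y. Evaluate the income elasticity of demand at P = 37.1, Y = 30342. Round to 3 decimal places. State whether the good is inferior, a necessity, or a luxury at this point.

0.643 (necessity)

At P = 37.1, Y = 30342: Q = 237.082.
Holding P constant, ∂Q/∂Y = 1.75/(2√Y) = 0.00502326.
η_Y = (∂Q/∂Y)·(Y/Q) = 0.00502326 × (30342/237.082) = 0.643.
Since 0 < η < 1, this is a necessity.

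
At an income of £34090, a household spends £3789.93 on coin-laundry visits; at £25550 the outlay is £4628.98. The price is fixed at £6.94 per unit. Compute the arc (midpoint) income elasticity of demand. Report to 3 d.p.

With a constant price, Q₁ = 3789.93/6.94 = 546.099 and Q₂ = 4628.98/6.94 = 667.000 (equivalently, work directly with expenditure since P cancels).
Midpoint %ΔQ = (4628.98 − 3789.93)/4209.46 = 0.19933; midpoint %ΔI = (25550 − 34090)/29820 = -0.28638.
η = 0.19933 / -0.28638 = -0.696.

-0.696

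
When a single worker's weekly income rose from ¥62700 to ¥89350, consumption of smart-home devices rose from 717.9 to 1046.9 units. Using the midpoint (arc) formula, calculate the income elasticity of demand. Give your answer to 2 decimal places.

1.06

ΔQ = 1046.9 − 717.9 = 329; midpoint Q̄ = (717.9 + 1046.9)/2 = 882.4.
ΔI = 89350 − 62700 = 26650; midpoint Ī = (62700 + 89350)/2 = 76025.
η = (ΔQ/Q̄) ÷ (ΔI/Ī) = (329/882.4) ÷ (26650/76025) = 1.06.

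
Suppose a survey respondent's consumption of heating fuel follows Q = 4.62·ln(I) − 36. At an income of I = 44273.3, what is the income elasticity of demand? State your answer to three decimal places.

0.344

At I = 44273.3: Q = 13.425.
dQ/dI = 4.62/I = 0.000104352 at this income.
η = (dQ/dI)·(I/Q) = 0.000104352 × (44273.3/13.425) = 0.344.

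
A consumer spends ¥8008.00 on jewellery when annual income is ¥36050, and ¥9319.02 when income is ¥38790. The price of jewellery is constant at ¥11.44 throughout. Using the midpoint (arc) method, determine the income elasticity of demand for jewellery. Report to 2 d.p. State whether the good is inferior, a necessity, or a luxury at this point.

2.07 (luxury)

With a constant price, Q₁ = 8008.00/11.44 = 700.000 and Q₂ = 9319.02/11.44 = 814.600 (equivalently, work directly with expenditure since P cancels).
Midpoint %ΔQ = (9319.02 − 8008.00)/8663.51 = 0.15133; midpoint %ΔI = (38790 − 36050)/37420 = 0.07322.
η = 0.15133 / 0.07322 = 2.07.
η > 1 ⇒ luxury.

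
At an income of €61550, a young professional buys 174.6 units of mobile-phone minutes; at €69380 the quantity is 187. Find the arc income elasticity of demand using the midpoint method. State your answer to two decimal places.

0.57

ΔQ = 187 − 174.6 = 12.4; midpoint Q̄ = (174.6 + 187)/2 = 180.8.
ΔI = 69380 − 61550 = 7830; midpoint Ī = (61550 + 69380)/2 = 65465.
η = (ΔQ/Q̄) ÷ (ΔI/Ī) = (12.4/180.8) ÷ (7830/65465) = 0.57.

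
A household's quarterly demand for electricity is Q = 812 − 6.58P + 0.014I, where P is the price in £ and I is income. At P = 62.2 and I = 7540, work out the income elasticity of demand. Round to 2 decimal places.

At P = 62.2, I = 7540: Q = 508.284.
Holding P constant, ∂Q/∂I = 0.014.
η_I = (∂Q/∂I)·(I/Q) = 0.014 × (7540/508.284) = 0.21.

0.21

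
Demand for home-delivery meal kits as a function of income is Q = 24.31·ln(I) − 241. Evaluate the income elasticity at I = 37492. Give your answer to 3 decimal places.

At I = 37492: Q = 15.030.
dQ/dI = 24.31/I = 0.000648405 at this income.
η = (dQ/dI)·(I/Q) = 0.000648405 × (37492/15.030) = 1.617.

1.617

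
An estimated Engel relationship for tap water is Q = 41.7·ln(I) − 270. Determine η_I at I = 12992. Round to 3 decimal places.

At I = 12992: Q = 124.986.
dQ/dI = 41.7/I = 0.00320967 at this income.
η = (dQ/dI)·(I/Q) = 0.00320967 × (12992/124.986) = 0.334.

0.334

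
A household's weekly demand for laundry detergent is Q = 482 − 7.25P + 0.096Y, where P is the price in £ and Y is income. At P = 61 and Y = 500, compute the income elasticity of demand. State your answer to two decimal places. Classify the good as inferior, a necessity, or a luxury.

At P = 61, Y = 500: Q = 87.750.
Holding P constant, ∂Q/∂Y = 0.096.
η_Y = (∂Q/∂Y)·(Y/Q) = 0.096 × (500/87.750) = 0.55.
Since 0 < η < 1, this is a necessity.

0.55 (necessity)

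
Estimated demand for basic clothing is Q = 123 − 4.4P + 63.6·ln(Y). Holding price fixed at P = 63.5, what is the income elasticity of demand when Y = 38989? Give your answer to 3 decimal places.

0.123

At P = 63.5, Y = 38989: Q = 515.918.
Holding P constant, ∂Q/∂Y = 63.6/Y = 0.00163123.
η_Y = (∂Q/∂Y)·(Y/Q) = 0.00163123 × (38989/515.918) = 0.123.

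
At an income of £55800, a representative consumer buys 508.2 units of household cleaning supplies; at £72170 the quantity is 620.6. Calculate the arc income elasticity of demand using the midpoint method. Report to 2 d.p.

0.78

ΔQ = 620.6 − 508.2 = 112.4; midpoint Q̄ = (508.2 + 620.6)/2 = 564.4.
ΔI = 72170 − 55800 = 16370; midpoint Ī = (55800 + 72170)/2 = 63985.
η = (ΔQ/Q̄) ÷ (ΔI/Ī) = (112.4/564.4) ÷ (16370/63985) = 0.78.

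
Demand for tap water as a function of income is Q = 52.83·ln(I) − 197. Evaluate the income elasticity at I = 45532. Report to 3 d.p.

At I = 45532: Q = 369.664.
dQ/dI = 52.83/I = 0.00116028 at this income.
η = (dQ/dI)·(I/Q) = 0.00116028 × (45532/369.664) = 0.143.

0.143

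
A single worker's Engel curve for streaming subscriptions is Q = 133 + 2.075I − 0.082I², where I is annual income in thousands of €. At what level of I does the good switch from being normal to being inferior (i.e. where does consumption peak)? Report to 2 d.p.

12.65

dQ/dI = 2.075 − 0.164I.
The good is inferior where dQ/dI < 0. Setting dQ/dI = 0 gives I = 2.075 / 0.164 = 12.65.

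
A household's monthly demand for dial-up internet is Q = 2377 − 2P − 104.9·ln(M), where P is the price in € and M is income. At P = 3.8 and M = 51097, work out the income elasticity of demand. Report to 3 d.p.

At P = 3.8, M = 51097: Q = 1232.129.
Holding P constant, ∂Q/∂M = -104.9/M = -0.00205296.
η_M = (∂Q/∂M)·(M/Q) = -0.00205296 × (51097/1232.129) = -0.085.

-0.085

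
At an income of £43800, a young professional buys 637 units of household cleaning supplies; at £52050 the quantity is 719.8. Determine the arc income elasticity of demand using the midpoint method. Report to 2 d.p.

ΔQ = 719.8 − 637 = 82.8; midpoint Q̄ = (637 + 719.8)/2 = 678.4.
ΔI = 52050 − 43800 = 8250; midpoint Ī = (43800 + 52050)/2 = 47925.
η = (ΔQ/Q̄) ÷ (ΔI/Ī) = (82.8/678.4) ÷ (8250/47925) = 0.71.

0.71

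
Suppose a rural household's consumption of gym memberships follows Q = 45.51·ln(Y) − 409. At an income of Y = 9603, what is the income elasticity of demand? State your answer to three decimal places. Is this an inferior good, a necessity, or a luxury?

At Y = 9603: Q = 8.319.
dQ/dY = 45.51/Y = 0.00473914 at this income.
η = (dQ/dY)·(Y/Q) = 0.00473914 × (9603/8.319) = 5.471.
Since η > 1, the good is a luxury.

5.471 (luxury)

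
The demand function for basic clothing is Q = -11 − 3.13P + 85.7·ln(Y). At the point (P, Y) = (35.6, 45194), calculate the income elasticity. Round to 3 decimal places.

At P = 35.6, Y = 45194: Q = 796.166.
Holding P constant, ∂Q/∂Y = 85.7/Y = 0.00189627.
η_Y = (∂Q/∂Y)·(Y/Q) = 0.00189627 × (45194/796.166) = 0.108.

0.108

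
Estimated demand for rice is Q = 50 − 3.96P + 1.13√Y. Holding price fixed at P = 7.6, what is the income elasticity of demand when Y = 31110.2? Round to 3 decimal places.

0.455

At P = 7.6, Y = 31110.2: Q = 219.214.
Holding P constant, ∂Q/∂Y = 1.13/(2√Y) = 0.0032033.
η_Y = (∂Q/∂Y)·(Y/Q) = 0.0032033 × (31110.2/219.214) = 0.455.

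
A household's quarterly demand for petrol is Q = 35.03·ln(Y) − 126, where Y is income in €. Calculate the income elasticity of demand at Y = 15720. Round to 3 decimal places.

At Y = 15720: Q = 212.484.
dQ/dY = 35.03/Y = 0.00222837 at this income.
η = (dQ/dY)·(Y/Q) = 0.00222837 × (15720/212.484) = 0.165.

0.165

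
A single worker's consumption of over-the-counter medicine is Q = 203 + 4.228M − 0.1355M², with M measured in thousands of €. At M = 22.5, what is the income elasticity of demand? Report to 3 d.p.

At M = 22.5: Q = 229.5331.
dQ/dM = 4.228 − 0.271M = -1.86950.
η = (dQ/dM)·(M/Q) = -1.86950 × (22.5/229.5331) = -0.183.

-0.183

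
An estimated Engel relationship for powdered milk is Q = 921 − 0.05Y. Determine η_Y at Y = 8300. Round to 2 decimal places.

At Y = 8300: Q = 506.000.
dQ/dY = −0.05.
η = (dQ/dY)·(Y/Q) = -0.05 × (8300/506.000) = -0.82.

-0.82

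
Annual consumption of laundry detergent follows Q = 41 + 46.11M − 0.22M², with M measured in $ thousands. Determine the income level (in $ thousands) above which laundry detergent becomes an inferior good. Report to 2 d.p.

dQ/dM = 46.11 − 0.44M.
The good is inferior where dQ/dM < 0. Setting dQ/dM = 0 gives M = 46.11 / 0.44 = 104.80.

104.80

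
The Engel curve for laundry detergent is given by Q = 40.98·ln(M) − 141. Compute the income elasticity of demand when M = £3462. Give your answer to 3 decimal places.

At M = 3462: Q = 192.971.
dQ/dM = 40.98/M = 0.0118371 at this income.
η = (dQ/dM)·(M/Q) = 0.0118371 × (3462/192.971) = 0.212.

0.212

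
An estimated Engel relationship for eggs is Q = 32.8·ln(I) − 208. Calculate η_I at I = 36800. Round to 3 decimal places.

At I = 36800: Q = 136.835.
dQ/dI = 32.8/I = 0.000891304 at this income.
η = (dQ/dI)·(I/Q) = 0.000891304 × (36800/136.835) = 0.240.

0.240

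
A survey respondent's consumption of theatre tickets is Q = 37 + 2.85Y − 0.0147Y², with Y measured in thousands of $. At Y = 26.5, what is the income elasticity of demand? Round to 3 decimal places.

At Y = 26.5: Q = 102.2019.
dQ/dY = 2.85 − 0.0294Y = 2.07090.
η = (dQ/dY)·(Y/Q) = 2.07090 × (26.5/102.2019) = 0.537.

0.537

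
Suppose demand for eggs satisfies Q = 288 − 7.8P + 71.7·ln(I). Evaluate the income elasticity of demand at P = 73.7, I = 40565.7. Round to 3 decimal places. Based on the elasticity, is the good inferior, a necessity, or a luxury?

0.151 (necessity)

At P = 73.7, I = 40565.7: Q = 473.926.
Holding P constant, ∂Q/∂I = 71.7/I = 0.0017675.
η_I = (∂Q/∂I)·(I/Q) = 0.0017675 × (40565.7/473.926) = 0.151.
Since 0 < η < 1, this is a necessity.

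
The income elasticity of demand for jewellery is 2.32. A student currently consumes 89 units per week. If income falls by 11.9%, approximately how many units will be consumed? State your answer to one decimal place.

%ΔQ ≈ η × %ΔI = 2.32 × (-11.9%) = -27.608%.
New Q ≈ 89 × (1 − 0.27608) = 64.4.

64.4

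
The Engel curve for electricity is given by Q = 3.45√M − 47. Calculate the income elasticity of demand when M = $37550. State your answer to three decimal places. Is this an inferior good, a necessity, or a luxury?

0.538 (necessity)

At M = 37550: Q = 621.535.
dQ/dM = 3.45/(2√M) = 0.00890193 at this income.
η = (dQ/dM)·(M/Q) = 0.00890193 × (37550/621.535) = 0.538.
Since 0 < η < 1, the good is a necessity.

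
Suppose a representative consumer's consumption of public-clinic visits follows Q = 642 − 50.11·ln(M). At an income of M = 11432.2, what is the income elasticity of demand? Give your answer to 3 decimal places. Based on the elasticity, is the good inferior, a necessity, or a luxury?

-0.288 (inferior good)

At M = 11432.2: Q = 173.763.
dQ/dM = -50.11/M = -0.00438323 at this income.
η = (dQ/dM)·(M/Q) = -0.00438323 × (11432.2/173.763) = -0.288.
Since η < 0, the good is an inferior good.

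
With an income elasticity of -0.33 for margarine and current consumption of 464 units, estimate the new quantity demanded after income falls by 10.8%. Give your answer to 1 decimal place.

480.5

%ΔQ ≈ η × %ΔI = -0.33 × (-10.8%) = 3.564%.
New Q ≈ 464 × (1 + 0.03564) = 480.5.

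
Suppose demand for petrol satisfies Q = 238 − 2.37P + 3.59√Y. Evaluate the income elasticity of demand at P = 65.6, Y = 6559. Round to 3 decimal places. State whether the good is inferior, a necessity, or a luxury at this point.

0.389 (necessity)

At P = 65.6, Y = 6559: Q = 373.274.
Holding P constant, ∂Q/∂Y = 3.59/(2√Y) = 0.0221639.
η_Y = (∂Q/∂Y)·(Y/Q) = 0.0221639 × (6559/373.274) = 0.389.
Since 0 < η < 1, this is a necessity.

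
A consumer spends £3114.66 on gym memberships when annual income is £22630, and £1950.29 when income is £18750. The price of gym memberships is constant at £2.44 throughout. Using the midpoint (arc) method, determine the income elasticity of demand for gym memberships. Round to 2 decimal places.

With a constant price, Q₁ = 3114.66/2.44 = 1276.500 and Q₂ = 1950.29/2.44 = 799.299 (equivalently, work directly with expenditure since P cancels).
Midpoint %ΔQ = (1950.29 − 3114.66)/2532.48 = -0.45978; midpoint %ΔI = (18750 − 22630)/20690 = -0.18753.
η = -0.45978 / -0.18753 = 2.45.

2.45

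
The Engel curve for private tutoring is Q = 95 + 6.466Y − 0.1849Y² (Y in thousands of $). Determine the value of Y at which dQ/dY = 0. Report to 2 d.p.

dQ/dY = 6.466 − 0.3698Y.
The good is inferior where dQ/dY < 0. Setting dQ/dY = 0 gives Y = 6.466 / 0.3698 = 17.49.

17.49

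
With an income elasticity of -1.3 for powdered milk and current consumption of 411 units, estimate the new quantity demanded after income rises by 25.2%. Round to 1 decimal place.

276.4

%ΔQ ≈ η × %ΔI = -1.3 × 25.2% = -32.76%.
New Q ≈ 411 × (1 − 0.3276) = 276.4.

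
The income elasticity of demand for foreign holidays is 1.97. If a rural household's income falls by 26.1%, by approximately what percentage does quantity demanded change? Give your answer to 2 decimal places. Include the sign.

-51.42%

%ΔQ ≈ η × %ΔI = 1.97 × (-26.1%) = -51.42%.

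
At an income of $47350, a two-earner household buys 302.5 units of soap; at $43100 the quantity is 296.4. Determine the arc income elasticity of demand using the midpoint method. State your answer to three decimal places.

0.217

ΔQ = 296.4 − 302.5 = -6.1; midpoint Q̄ = (302.5 + 296.4)/2 = 299.45.
ΔI = 43100 − 47350 = -4250; midpoint Ī = (47350 + 43100)/2 = 45225.
η = (ΔQ/Q̄) ÷ (ΔI/Ī) = (-6.1/299.45) ÷ (-4250/45225) = 0.217.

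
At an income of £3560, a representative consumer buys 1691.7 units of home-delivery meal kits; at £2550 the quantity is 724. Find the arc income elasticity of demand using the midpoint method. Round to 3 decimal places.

2.423

ΔQ = 724 − 1691.7 = -967.7; midpoint Q̄ = (1691.7 + 724)/2 = 1207.85.
ΔI = 2550 − 3560 = -1010; midpoint Ī = (3560 + 2550)/2 = 3055.
η = (ΔQ/Q̄) ÷ (ΔI/Ī) = (-967.7/1207.85) ÷ (-1010/3055) = 2.423.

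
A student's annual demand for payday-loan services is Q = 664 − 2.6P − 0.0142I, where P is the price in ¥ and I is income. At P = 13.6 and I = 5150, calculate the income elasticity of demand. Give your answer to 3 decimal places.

-0.132

At P = 13.6, I = 5150: Q = 555.510.
Holding P constant, ∂Q/∂I = −0.0142.
η_I = (∂Q/∂I)·(I/Q) = -0.0142 × (5150/555.510) = -0.132.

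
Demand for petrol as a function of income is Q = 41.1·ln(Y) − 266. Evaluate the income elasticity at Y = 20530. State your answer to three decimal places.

At Y = 20530: Q = 142.108.
dQ/dY = 41.1/Y = 0.00200195 at this income.
η = (dQ/dY)·(Y/Q) = 0.00200195 × (20530/142.108) = 0.289.

0.289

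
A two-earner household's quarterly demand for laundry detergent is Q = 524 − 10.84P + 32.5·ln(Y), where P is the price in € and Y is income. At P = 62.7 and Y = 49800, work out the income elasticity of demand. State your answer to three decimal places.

0.166

At P = 62.7, Y = 49800: Q = 195.845.
Holding P constant, ∂Q/∂Y = 32.5/Y = 0.00065261.
η_Y = (∂Q/∂Y)·(Y/Q) = 0.00065261 × (49800/195.845) = 0.166.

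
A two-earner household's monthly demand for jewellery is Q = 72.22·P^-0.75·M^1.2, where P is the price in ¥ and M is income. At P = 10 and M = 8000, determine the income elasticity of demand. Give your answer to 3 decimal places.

1.200

For a multiplicative demand Q = A·P^α·M^β, the income elasticity is β everywhere.
Here β = 1.2, so η = 1.200.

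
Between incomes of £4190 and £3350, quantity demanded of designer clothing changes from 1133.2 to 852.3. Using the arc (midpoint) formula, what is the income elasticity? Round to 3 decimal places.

ΔQ = 852.3 − 1133.2 = -280.9; midpoint Q̄ = (1133.2 + 852.3)/2 = 992.75.
ΔI = 3350 − 4190 = -840; midpoint Ī = (4190 + 3350)/2 = 3770.
η = (ΔQ/Q̄) ÷ (ΔI/Ī) = (-280.9/992.75) ÷ (-840/3770) = 1.270.

1.270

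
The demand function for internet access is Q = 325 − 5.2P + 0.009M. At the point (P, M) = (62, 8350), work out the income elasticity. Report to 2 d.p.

At P = 62, M = 8350: Q = 77.750.
Holding P constant, ∂Q/∂M = 0.009.
η_M = (∂Q/∂M)·(M/Q) = 0.009 × (8350/77.750) = 0.97.

0.97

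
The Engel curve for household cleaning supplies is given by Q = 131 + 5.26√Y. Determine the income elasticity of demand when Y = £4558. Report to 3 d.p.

At Y = 4558: Q = 486.118.
dQ/dY = 5.26/(2√Y) = 0.0389555 at this income.
η = (dQ/dY)·(Y/Q) = 0.0389555 × (4558/486.118) = 0.365.

0.365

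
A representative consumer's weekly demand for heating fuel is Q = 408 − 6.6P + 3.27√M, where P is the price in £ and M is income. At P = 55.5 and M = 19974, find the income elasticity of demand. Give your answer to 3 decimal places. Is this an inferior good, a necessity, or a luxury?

0.459 (necessity)

At P = 55.5, M = 19974: Q = 503.847.
Holding P constant, ∂Q/∂M = 3.27/(2√M) = 0.0115687.
η_M = (∂Q/∂M)·(M/Q) = 0.0115687 × (19974/503.847) = 0.459.
Since 0 < η < 1, this is a necessity.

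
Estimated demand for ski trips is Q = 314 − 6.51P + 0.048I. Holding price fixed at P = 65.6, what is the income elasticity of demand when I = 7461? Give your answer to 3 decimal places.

1.461

At P = 65.6, I = 7461: Q = 245.072.
Holding P constant, ∂Q/∂I = 0.048.
η_I = (∂Q/∂I)·(I/Q) = 0.048 × (7461/245.072) = 1.461.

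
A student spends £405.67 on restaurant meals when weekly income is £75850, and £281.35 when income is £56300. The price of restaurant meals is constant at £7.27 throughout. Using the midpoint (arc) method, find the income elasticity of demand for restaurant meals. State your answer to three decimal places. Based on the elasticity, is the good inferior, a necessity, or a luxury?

With a constant price, Q₁ = 405.67/7.27 = 55.801 and Q₂ = 281.35/7.27 = 38.700 (equivalently, work directly with expenditure since P cancels).
Midpoint %ΔQ = (281.35 − 405.67)/343.51 = -0.36191; midpoint %ΔI = (56300 − 75850)/66075 = -0.29588.
η = -0.36191 / -0.29588 = 1.223.
η > 1 ⇒ luxury.

1.223 (luxury)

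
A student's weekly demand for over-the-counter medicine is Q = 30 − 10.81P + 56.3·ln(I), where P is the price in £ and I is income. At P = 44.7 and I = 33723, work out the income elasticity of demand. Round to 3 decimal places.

0.421

At P = 44.7, I = 33723: Q = 133.773.
Holding P constant, ∂Q/∂I = 56.3/I = 0.00166948.
η_I = (∂Q/∂I)·(I/Q) = 0.00166948 × (33723/133.773) = 0.421.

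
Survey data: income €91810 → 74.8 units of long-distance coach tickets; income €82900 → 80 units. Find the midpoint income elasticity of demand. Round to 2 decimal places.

-0.66

ΔQ = 80 − 74.8 = 5.2; midpoint Q̄ = (74.8 + 80)/2 = 77.4.
ΔI = 82900 − 91810 = -8910; midpoint Ī = (91810 + 82900)/2 = 87355.
η = (ΔQ/Q̄) ÷ (ΔI/Ī) = (5.2/77.4) ÷ (-8910/87355) = -0.66.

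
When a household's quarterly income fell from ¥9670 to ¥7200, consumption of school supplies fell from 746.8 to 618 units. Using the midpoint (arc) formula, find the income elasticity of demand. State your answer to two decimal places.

ΔQ = 618 − 746.8 = -128.8; midpoint Q̄ = (746.8 + 618)/2 = 682.4.
ΔI = 7200 − 9670 = -2470; midpoint Ī = (9670 + 7200)/2 = 8435.
η = (ΔQ/Q̄) ÷ (ΔI/Ī) = (-128.8/682.4) ÷ (-2470/8435) = 0.64.

0.64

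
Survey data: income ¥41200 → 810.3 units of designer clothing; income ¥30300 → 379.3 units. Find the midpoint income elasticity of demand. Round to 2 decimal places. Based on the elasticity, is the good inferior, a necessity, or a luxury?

2.38 (luxury)

ΔQ = 379.3 − 810.3 = -431; midpoint Q̄ = (810.3 + 379.3)/2 = 594.8.
ΔI = 30300 − 41200 = -10900; midpoint Ī = (41200 + 30300)/2 = 35750.
η = (ΔQ/Q̄) ÷ (ΔI/Ī) = (-431/594.8) ÷ (-10900/35750) = 2.38.
η > 1 ⇒ luxury.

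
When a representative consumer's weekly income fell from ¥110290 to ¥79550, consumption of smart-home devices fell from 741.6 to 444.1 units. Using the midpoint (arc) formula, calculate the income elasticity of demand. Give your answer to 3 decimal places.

1.550

ΔQ = 444.1 − 741.6 = -297.5; midpoint Q̄ = (741.6 + 444.1)/2 = 592.85.
ΔI = 79550 − 110290 = -30740; midpoint Ī = (110290 + 79550)/2 = 94920.
η = (ΔQ/Q̄) ÷ (ΔI/Ī) = (-297.5/592.85) ÷ (-30740/94920) = 1.550.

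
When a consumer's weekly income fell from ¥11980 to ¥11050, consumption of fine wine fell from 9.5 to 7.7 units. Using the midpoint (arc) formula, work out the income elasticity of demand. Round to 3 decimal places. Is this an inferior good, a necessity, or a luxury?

ΔQ = 7.7 − 9.5 = -1.8; midpoint Q̄ = (9.5 + 7.7)/2 = 8.6.
ΔI = 11050 − 11980 = -930; midpoint Ī = (11980 + 11050)/2 = 11515.
η = (ΔQ/Q̄) ÷ (ΔI/Ī) = (-1.8/8.6) ÷ (-930/11515) = 2.592.
η > 1 ⇒ luxury.

2.592 (luxury)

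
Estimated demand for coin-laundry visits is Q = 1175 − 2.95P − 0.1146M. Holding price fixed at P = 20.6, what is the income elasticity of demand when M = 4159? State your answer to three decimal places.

-0.748

At P = 20.6, M = 4159: Q = 637.609.
Holding P constant, ∂Q/∂M = −0.1146.
η_M = (∂Q/∂M)·(M/Q) = -0.1146 × (4159/637.609) = -0.748.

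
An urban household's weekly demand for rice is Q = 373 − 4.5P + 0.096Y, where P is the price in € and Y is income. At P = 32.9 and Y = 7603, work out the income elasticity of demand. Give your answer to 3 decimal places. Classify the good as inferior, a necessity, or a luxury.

0.764 (necessity)

At P = 32.9, Y = 7603: Q = 954.838.
Holding P constant, ∂Q/∂Y = 0.096.
η_Y = (∂Q/∂Y)·(Y/Q) = 0.096 × (7603/954.838) = 0.764.
Since 0 < η < 1, this is a necessity.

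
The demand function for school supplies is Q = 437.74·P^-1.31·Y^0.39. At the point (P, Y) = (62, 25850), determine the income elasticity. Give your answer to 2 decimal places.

For a multiplicative demand Q = A·P^α·Y^β, the income elasticity is β everywhere.
Here β = 0.39, so η = 0.39.

0.39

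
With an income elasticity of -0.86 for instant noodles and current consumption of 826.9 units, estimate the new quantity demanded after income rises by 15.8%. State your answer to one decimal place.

%ΔQ ≈ η × %ΔI = -0.86 × 15.8% = -13.588%.
New Q ≈ 826.9 × (1 − 0.13588) = 714.5.

714.5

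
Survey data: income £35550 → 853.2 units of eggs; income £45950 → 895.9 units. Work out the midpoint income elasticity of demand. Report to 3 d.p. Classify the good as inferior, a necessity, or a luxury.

0.191 (necessity)

ΔQ = 895.9 − 853.2 = 42.7; midpoint Q̄ = (853.2 + 895.9)/2 = 874.55.
ΔI = 45950 − 35550 = 10400; midpoint Ī = (35550 + 45950)/2 = 40750.
η = (ΔQ/Q̄) ÷ (ΔI/Ī) = (42.7/874.55) ÷ (10400/40750) = 0.191.
0 < η < 1 ⇒ necessity.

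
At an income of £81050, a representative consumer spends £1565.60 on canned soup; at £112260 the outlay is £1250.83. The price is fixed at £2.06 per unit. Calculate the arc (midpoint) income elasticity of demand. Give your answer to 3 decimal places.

With a constant price, Q₁ = 1565.60/2.06 = 760.000 and Q₂ = 1250.83/2.06 = 607.199 (equivalently, work directly with expenditure since P cancels).
Midpoint %ΔQ = (1250.83 − 1565.60)/1408.22 = -0.22352; midpoint %ΔI = (112260 − 81050)/96655 = 0.32290.
η = -0.22352 / 0.32290 = -0.692.

-0.692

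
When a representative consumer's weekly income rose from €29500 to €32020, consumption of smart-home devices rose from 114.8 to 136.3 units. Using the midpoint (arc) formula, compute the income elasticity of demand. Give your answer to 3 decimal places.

2.090

ΔQ = 136.3 − 114.8 = 21.5; midpoint Q̄ = (114.8 + 136.3)/2 = 125.55.
ΔI = 32020 − 29500 = 2520; midpoint Ī = (29500 + 32020)/2 = 30760.
η = (ΔQ/Q̄) ÷ (ΔI/Ī) = (21.5/125.55) ÷ (2520/30760) = 2.090.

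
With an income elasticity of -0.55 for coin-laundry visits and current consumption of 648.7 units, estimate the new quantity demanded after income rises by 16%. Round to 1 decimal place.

591.6

%ΔQ ≈ η × %ΔI = -0.55 × 16% = -8.8%.
New Q ≈ 648.7 × (1 − 0.088) = 591.6.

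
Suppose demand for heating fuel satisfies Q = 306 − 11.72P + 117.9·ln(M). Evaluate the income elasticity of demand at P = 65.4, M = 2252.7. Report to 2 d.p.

0.26

At P = 65.4, M = 2252.7: Q = 449.686.
Holding P constant, ∂Q/∂M = 117.9/M = 0.0523372.
η_M = (∂Q/∂M)·(M/Q) = 0.0523372 × (2252.7/449.686) = 0.26.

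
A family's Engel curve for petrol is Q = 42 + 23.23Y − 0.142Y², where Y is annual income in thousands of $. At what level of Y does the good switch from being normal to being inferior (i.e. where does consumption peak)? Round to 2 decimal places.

81.80

dQ/dY = 23.23 − 0.284Y.
The good is inferior where dQ/dY < 0. Setting dQ/dY = 0 gives Y = 23.23 / 0.284 = 81.80.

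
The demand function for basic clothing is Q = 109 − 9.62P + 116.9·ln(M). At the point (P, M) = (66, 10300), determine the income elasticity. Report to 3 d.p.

At P = 66, M = 10300: Q = 554.224.
Holding P constant, ∂Q/∂M = 116.9/M = 0.0113495.
η_M = (∂Q/∂M)·(M/Q) = 0.0113495 × (10300/554.224) = 0.211.

0.211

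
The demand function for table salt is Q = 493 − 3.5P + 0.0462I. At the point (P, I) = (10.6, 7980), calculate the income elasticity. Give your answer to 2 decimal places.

0.45

At P = 10.6, I = 7980: Q = 824.576.
Holding P constant, ∂Q/∂I = 0.0462.
η_I = (∂Q/∂I)·(I/Q) = 0.0462 × (7980/824.576) = 0.45.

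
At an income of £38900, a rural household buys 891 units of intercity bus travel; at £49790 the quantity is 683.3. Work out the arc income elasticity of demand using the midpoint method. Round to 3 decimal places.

ΔQ = 683.3 − 891 = -207.7; midpoint Q̄ = (891 + 683.3)/2 = 787.15.
ΔI = 49790 − 38900 = 10890; midpoint Ī = (38900 + 49790)/2 = 44345.
η = (ΔQ/Q̄) ÷ (ΔI/Ī) = (-207.7/787.15) ÷ (10890/44345) = -1.074.

-1.074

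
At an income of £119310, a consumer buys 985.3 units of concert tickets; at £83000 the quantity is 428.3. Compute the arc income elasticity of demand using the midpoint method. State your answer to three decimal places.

2.195

ΔQ = 428.3 − 985.3 = -557; midpoint Q̄ = (985.3 + 428.3)/2 = 706.8.
ΔI = 83000 − 119310 = -36310; midpoint Ī = (119310 + 83000)/2 = 101155.
η = (ΔQ/Q̄) ÷ (ΔI/Ī) = (-557/706.8) ÷ (-36310/101155) = 2.195.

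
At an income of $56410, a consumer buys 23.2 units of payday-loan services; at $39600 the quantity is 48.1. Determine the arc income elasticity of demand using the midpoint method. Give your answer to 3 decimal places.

-1.995

ΔQ = 48.1 − 23.2 = 24.9; midpoint Q̄ = (23.2 + 48.1)/2 = 35.65.
ΔI = 39600 − 56410 = -16810; midpoint Ī = (56410 + 39600)/2 = 48005.
η = (ΔQ/Q̄) ÷ (ΔI/Ī) = (24.9/35.65) ÷ (-16810/48005) = -1.995.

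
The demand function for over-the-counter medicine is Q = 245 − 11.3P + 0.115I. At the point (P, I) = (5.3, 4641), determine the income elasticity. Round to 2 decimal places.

At P = 5.3, I = 4641: Q = 718.825.
Holding P constant, ∂Q/∂I = 0.115.
η_I = (∂Q/∂I)·(I/Q) = 0.115 × (4641/718.825) = 0.74.

0.74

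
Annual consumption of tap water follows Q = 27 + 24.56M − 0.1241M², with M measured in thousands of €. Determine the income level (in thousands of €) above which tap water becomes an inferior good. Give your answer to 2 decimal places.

dQ/dM = 24.56 − 0.2482M.
The good is inferior where dQ/dM < 0. Setting dQ/dM = 0 gives M = 24.56 / 0.2482 = 98.95.

98.95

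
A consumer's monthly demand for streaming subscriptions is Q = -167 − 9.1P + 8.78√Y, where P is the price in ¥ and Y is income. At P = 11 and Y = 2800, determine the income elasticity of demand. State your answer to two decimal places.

1.18

At P = 11, Y = 2800: Q = 197.494.
Holding P constant, ∂Q/∂Y = 8.78/(2√Y) = 0.0829632.
η_Y = (∂Q/∂Y)·(Y/Q) = 0.0829632 × (2800/197.494) = 1.18.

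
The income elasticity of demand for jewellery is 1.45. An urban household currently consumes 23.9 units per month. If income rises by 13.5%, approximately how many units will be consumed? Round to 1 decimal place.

%ΔQ ≈ η × %ΔI = 1.45 × 13.5% = 19.575%.
New Q ≈ 23.9 × (1 + 0.19575) = 28.6.

28.6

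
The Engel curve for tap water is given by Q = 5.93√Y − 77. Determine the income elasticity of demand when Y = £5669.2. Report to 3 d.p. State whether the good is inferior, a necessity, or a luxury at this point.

0.604 (necessity)

At Y = 5669.2: Q = 369.494.
dQ/dY = 5.93/(2√Y) = 0.0393789 at this income.
η = (dQ/dY)·(Y/Q) = 0.0393789 × (5669.2/369.494) = 0.604.
Since 0 < η < 1, the good is a necessity.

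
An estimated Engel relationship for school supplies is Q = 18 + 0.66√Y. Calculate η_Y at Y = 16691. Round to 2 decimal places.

0.41

At Y = 16691: Q = 103.268.
dQ/dY = 0.66/(2√Y) = 0.00255431 at this income.
η = (dQ/dY)·(Y/Q) = 0.00255431 × (16691/103.268) = 0.41.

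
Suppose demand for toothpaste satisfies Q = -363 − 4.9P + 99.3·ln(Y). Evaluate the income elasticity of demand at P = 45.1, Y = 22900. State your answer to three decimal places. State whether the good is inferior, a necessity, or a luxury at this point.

0.241 (necessity)

At P = 45.1, Y = 22900: Q = 412.872.
Holding P constant, ∂Q/∂Y = 99.3/Y = 0.00433624.
η_Y = (∂Q/∂Y)·(Y/Q) = 0.00433624 × (22900/412.872) = 0.241.
Since 0 < η < 1, this is a necessity.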